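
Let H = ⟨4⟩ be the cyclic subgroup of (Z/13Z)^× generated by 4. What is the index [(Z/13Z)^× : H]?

2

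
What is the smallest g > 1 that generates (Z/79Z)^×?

3

φ(79) = 79 − 1 = 78 = 2 · 3 · 13.
Test candidates g = 2, 3, … against the prime factors q ∈ {2, 3, 13} of φ(79): g is a generator iff g^(78/q) ≢ 1 for every such q.
g = 2: 2^39 ≡ 1 — hits 1, so not a primitive root.
g = 3: 3^39 ≡ 78; 3^26 ≡ 23; 3^6 ≡ 18 — none is 1, so 3 is a primitive root.
So 3 is the smallest generator of (Z/79Z)^×.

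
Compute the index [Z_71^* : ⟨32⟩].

10

The order of 32 must divide φ(71) = 71 − 1 = 70 = 2 · 5 · 7.
Divisors of 70: 1, 2, 5, 7, 10, 14, 35, 70.
Check 32^d mod 71 for each divisor in increasing order:
32^1 ≡ 32 (mod 71)
32^2 ≡ 30 (mod 71)
32^5 ≡ 45 (mod 71)
32^7 ≡ 1 (mod 71) ✓
Thus |⟨32⟩| = ord(32) = 7.
Index = |(Z/71Z)^×| / |⟨32⟩| = 70 / 7 = 10.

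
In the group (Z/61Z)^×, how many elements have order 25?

0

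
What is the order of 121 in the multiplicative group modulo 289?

136

Since 121 ∈ (Z/289Z)^×, its order divides φ(289) = φ(17^2) = 17·(17−1) = 272 = 2^4 · 17.
Divisors of 272: 1, 2, 4, 8, 16, 17, 34, 68, 136, 272.
Test each divisor d:
121^1 ≡ 121 (mod 289)
121^2 ≡ 191 (mod 289)
121^4 ≡ 67 (mod 289)
121^8 ≡ 154 (mod 289)
121^16 ≡ 18 (mod 289)
121^17 ≡ 155 (mod 289)
121^34 ≡ 38 (mod 289)
121^68 ≡ 288 (mod 289)
121^136 ≡ 1 (mod 289) ✓
Hence ord(121) = 136.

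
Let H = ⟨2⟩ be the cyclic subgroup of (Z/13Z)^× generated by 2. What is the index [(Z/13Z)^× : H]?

1

The order of 2 must divide φ(13) = 13 − 1 = 12 = 2^2 · 3.
Divisors of 12: 1, 2, 3, 4, 6, 12.
Check 2^d mod 13 for each divisor in increasing order:
2^1 ≡ 2
2^2 ≡ 4
2^3 ≡ 8
2^4 ≡ 3
2^6 ≡ 12
2^12 ≡ 1
So ord_13(2) = 12, hence |⟨2⟩| = 12.
Index = |(Z/13Z)^×| / |⟨2⟩| = 12 / 12 = 1.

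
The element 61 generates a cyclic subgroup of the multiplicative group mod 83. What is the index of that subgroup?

2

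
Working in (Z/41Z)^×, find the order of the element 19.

40

ord(19) | φ(41) = 41 − 1 = 40 = 2^3 · 5.
Divisors of 40: 1, 2, 4, 5, 8, 10, 20, 40.
Check 19^d mod 41 for each divisor in increasing order:
19^1 ≡ 19
19^2 ≡ 33
19^4 ≡ 23
19^5 ≡ 27
19^8 ≡ 37
19^10 ≡ 32
19^20 ≡ 40
19^40 ≡ 1
So ord_41(19) = 40.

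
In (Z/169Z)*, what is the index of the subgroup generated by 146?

By Lagrange's theorem, ord_169(146) divides φ(169) = φ(13^2) = 13·(13−1) = 156 = 2^2 · 3 · 13.
Divisors of 156: 1, 2, 3, 4, 6, 12, 13, 26, 39, 52, 78, 156.
Evaluate successive powers at the divisors of 156:
146^1 ≡ 146
146^2 ≡ 22
146^3 ≡ 1
The order of 146 is 3, so the subgroup it generates has 3 elements.
Index = |(Z/169Z)^×| / |⟨146⟩| = 156 / 3 = 52.

52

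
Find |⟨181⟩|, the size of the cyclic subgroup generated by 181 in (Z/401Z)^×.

200

By Lagrange's theorem, ord_401(181) divides φ(401) = 401 − 1 = 400 = 2^4 · 5^2.
Divisors of 400: 1, 2, 4, 5, 8, 10, 16, 20, 25, 40, 50, 80, 100, 200, 400.
Test each divisor d:
181^1 ≡ 181
181^2 ≡ 280
181^4 ≡ 205
181^5 ≡ 213
181^8 ≡ 321
181^10 ≡ 56
181^16 ≡ 385
181^20 ≡ 329
181^25 ≡ 303
181^40 ≡ 372
181^50 ≡ 381
181^80 ≡ 39
181^100 ≡ 400
181^200 ≡ 1
The smallest such exponent is 200, so the order of 181 is 200.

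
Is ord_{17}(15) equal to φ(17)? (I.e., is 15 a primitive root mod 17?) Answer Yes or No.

φ(17) = 17 − 1 = 16 = 2^4.
Test 15^(16/q) mod 17 for each prime factor q of 16:
15^8 ≡ 1 (mod 17)  [q = 2: ≡ 1 ✗]
The check at q = 2 fails, so 15 generates a proper subgroup.

No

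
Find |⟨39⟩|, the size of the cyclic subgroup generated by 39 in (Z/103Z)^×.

ord(39) | φ(103) = 103 − 1 = 102 = 2 · 3 · 17.
Divisors of 102: 1, 2, 3, 6, 17, 34, 51, 102.
Check 39^d mod 103 for each divisor in increasing order:
39^1 ≡ 39
39^2 ≡ 79
39^3 ≡ 94
39^6 ≡ 81
39^17 ≡ 102
39^34 ≡ 1
The smallest such exponent is 34, so the order of 39 is 34.

34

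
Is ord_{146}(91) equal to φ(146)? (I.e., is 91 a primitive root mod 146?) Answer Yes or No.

No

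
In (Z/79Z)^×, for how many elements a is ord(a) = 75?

φ(79) = 79 − 1 = 78 = 2 · 3 · 13.
In a cyclic group of order 78, there are φ(d) elements of order d for each divisor d of 78, and zero for non-divisors.
Here 78 is not a multiple of 75, so there are no elements of order 75.

0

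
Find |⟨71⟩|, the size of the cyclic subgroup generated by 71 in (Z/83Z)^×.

Since 71 ∈ (Z/83Z)^×, its order divides φ(83) = 83 − 1 = 82 = 2 · 41.
Divisors of 82: 1, 2, 41, 82.
Test each divisor d:
71^1 ≡ 71
71^2 ≡ 61
71^41 ≡ 82
71^82 ≡ 1
Hence ord(71) = 82.

82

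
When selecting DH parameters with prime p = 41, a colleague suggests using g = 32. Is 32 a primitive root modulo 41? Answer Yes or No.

φ(41) = 41 − 1 = 40 = 2^3 · 5.
Test 32^(40/q) mod 41 for each prime factor q of 40:
32^20 ≡ 1 (mod 41)  [q = 2: ≡ 1 ✗]
32^8 ≡ 1 (mod 41)  [q = 5: ≡ 1 ✗]
32^20 ≡ 1 shows ord(32) | 20, strictly less than φ(41); not a primitive root.

No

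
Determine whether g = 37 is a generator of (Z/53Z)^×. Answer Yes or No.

No

φ(53) = 53 − 1 = 52 = 2^2 · 13.
It suffices to check that the order of 37 is not a proper divisor of 52: compute 37^(52/q) for q ∈ {2, 13}.
37^26 ≡ 1 (mod 53)  [q = 2: ≡ 1 ✗]
37^4 ≡ 28 (mod 53)  [q = 13: ≢ 1 ✓]
The check at q = 2 fails, so 37 generates a proper subgroup.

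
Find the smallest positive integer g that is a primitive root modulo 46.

5

φ(46) = φ(2)·φ(23) = 1·22 = 22 = 2 · 11.
g is a primitive root iff g^(22/q) ≢ 1 (mod 46) for each prime q ∈ {2, 11}.
g = 2: gcd(2, 46) = 2 > 1, not a unit — skip.
g = 3: 3^11 ≡ 1 — hits 1, so not a primitive root.
g = 4: gcd(4, 46) = 2 > 1, not a unit — skip.
g = 5: 5^11 ≡ 45; 5^2 ≡ 25 — none is 1, so 5 is a primitive root.
Hence the least primitive root of 46 is 5.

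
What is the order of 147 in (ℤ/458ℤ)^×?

114

Since 147 ∈ (Z/458Z)^×, its order divides φ(458) = φ(2)·φ(229) = 1·228 = 228 = 2^2 · 3 · 19.
Divisors of 228: 1, 2, 3, 4, 6, 12, 19, 38, 57, 76, 114, 228.
Evaluate successive powers at the divisors of 228:
147^1 ≡ 147
147^2 ≡ 83
147^3 ≡ 293
147^4 ≡ 19
147^6 ≡ 203
147^12 ≡ 447
147^19 ≡ 135
147^38 ≡ 363
147^57 ≡ 457
147^76 ≡ 323
147^114 ≡ 1
Therefore the multiplicative order of 147 modulo 458 is 114.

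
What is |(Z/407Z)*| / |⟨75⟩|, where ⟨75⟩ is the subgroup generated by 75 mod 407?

72

By Lagrange's theorem, ord_407(75) divides φ(407) = φ(11·37) = (11−1)·(37−1) = 10·36 = 360 = 2^3 · 3^2 · 5.
Divisors of 360: 1, 2, 3, 4, 5, 6, 8, 9, 10, 12, 15, 18, 20, 24, 30, 36, 40, 45, 60, 72, 90, 120, 180, 360.
Compute 75^d (mod 407) for the divisors d until we hit 1:
75^1 ≡ 75
75^2 ≡ 334
75^3 ≡ 223
75^4 ≡ 38
75^5 ≡ 1
Thus |⟨75⟩| = ord(75) = 5.
[(Z/407Z)^× : ⟨75⟩] = 360/5 = 72.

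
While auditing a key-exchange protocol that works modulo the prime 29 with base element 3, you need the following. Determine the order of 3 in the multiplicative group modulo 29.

28

By Lagrange's theorem, ord_29(3) divides φ(29) = 29 − 1 = 28 = 2^2 · 7.
Divisors of 28: 1, 2, 4, 7, 14, 28.
Check 3^d mod 29 for each divisor in increasing order:
3^1 ≡ 3
3^2 ≡ 9
3^4 ≡ 23
3^7 ≡ 12
3^14 ≡ 28
3^28 ≡ 1
Therefore the multiplicative order of 3 modulo 29 is 28.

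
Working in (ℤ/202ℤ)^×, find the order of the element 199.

100

ord(199) | φ(202) = φ(2)·φ(101) = 1·100 = 100 = 2^2 · 5^2.
Divisors of 100: 1, 2, 4, 5, 10, 20, 25, 50, 100.
Test each divisor d:
199^1 ≡ 199
199^2 ≡ 9
199^4 ≡ 81
199^5 ≡ 161
199^10 ≡ 65
199^20 ≡ 185
199^25 ≡ 91
199^50 ≡ 201
199^100 ≡ 1
So ord_202(199) = 100.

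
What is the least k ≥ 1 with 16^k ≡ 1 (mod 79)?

39

The order of 16 must divide φ(79) = 79 − 1 = 78 = 2 · 3 · 13.
Divisors of 78: 1, 2, 3, 6, 13, 26, 39, 78.
Check 16^d mod 79 for each divisor in increasing order:
16^1 ≡ 16 (mod 79)
16^2 ≡ 19 (mod 79)
16^3 ≡ 67 (mod 79)
16^6 ≡ 65 (mod 79)
16^13 ≡ 55 (mod 79)
16^26 ≡ 23 (mod 79)
16^39 ≡ 1 (mod 79) ✓
Therefore the multiplicative order of 16 modulo 79 is 39.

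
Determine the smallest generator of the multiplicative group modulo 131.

2

φ(131) = 131 − 1 = 130 = 2 · 5 · 13.
Test candidates g = 2, 3, … against the prime factors q ∈ {2, 5, 13} of φ(131): g is a generator iff g^(130/q) ≢ 1 for every such q.
g = 2: 2^65 ≡ 130; 2^26 ≡ 53; 2^10 ≡ 107 — none is 1, so 2 is a primitive root.
The smallest primitive root modulo 131 is 2.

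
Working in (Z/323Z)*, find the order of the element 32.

72

Since 32 ∈ (Z/323Z)^×, its order divides φ(323) = φ(17·19) = (17−1)·(19−1) = 16·18 = 288 = 2^5 · 3^2.
Divisors of 288: 1, 2, 3, 4, 6, 8, 9, 12, 16, 18, 24, 32, 36, 48, 72, 96, 144, 288.
Compute 32^d (mod 323) for the divisors d until we hit 1:
32^1 ≡ 32 (mod 323)
32^2 ≡ 55 (mod 323)
32^3 ≡ 145 (mod 323)
32^4 ≡ 118 (mod 323)
32^6 ≡ 30 (mod 323)
32^8 ≡ 35 (mod 323)
32^9 ≡ 151 (mod 323)
32^12 ≡ 254 (mod 323)
32^16 ≡ 256 (mod 323)
32^18 ≡ 191 (mod 323)
32^24 ≡ 239 (mod 323)
32^32 ≡ 290 (mod 323)
32^36 ≡ 305 (mod 323)
32^48 ≡ 273 (mod 323)
32^72 ≡ 1 (mod 323) ✓
So ord_323(32) = 72.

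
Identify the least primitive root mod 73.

5

φ(73) = 73 − 1 = 72 = 2^3 · 3^2.
Test candidates g = 2, 3, … against the prime factors q ∈ {2, 3} of φ(73): g is a generator iff g^(72/q) ≢ 1 for every such q.
g = 2: 2^36 ≡ 1 — hits 1, so not a primitive root.
g = 3: 3^36 ≡ 1 — hits 1, so not a primitive root.
g = 4: 4^36 ≡ 1 — hits 1, so not a primitive root.
g = 5: 5^36 ≡ 72; 5^24 ≡ 8 — none is 1, so 5 is a primitive root.
The smallest primitive root modulo 73 is 5.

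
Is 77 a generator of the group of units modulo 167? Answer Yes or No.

φ(167) = 167 − 1 = 166 = 2 · 83.
Test 77^(166/q) mod 167 for each prime factor q of 166:
77^83 ≡ 1 (mod 167)  [q = 2: ≡ 1 ✗]
77^2 ≡ 84 (mod 167)  [q = 83: ≢ 1 ✓]
77^83 ≡ 1 shows ord(77) | 83, strictly less than φ(167); not a primitive root.

No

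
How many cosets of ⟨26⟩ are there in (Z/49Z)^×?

1

Since 26 ∈ (Z/49Z)^×, its order divides φ(49) = φ(7^2) = 7·(7−1) = 42 = 2 · 3 · 7.
Divisors of 42: 1, 2, 3, 6, 7, 14, 21, 42.
Test each divisor d:
26^1 ≡ 26
26^2 ≡ 39
26^3 ≡ 34
26^6 ≡ 29
26^7 ≡ 19
26^14 ≡ 18
26^21 ≡ 48
26^42 ≡ 1
So ord_49(26) = 42, hence |⟨26⟩| = 42.
Index = |(Z/49Z)^×| / |⟨26⟩| = 42 / 42 = 1.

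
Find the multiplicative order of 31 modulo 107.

106

ord(31) | φ(107) = 107 − 1 = 106 = 2 · 53.
Divisors of 106: 1, 2, 53, 106.
Evaluate successive powers at the divisors of 106:
31^1 ≡ 31
31^2 ≡ 105
31^53 ≡ 106
31^106 ≡ 1
The smallest such exponent is 106, so the order of 31 is 106.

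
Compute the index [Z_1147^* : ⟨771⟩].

54

By Lagrange's theorem, ord_1147(771) divides φ(1147) = φ(31·37) = (31−1)·(37−1) = 30·36 = 1080 = 2^3 · 3^3 · 5.
Divisors of 1080: 1, 2, 3, 4, 5, 6, 8, 9, 10, 12, 15, 18, 20, 24, 27, 30, 36, 40, 45, 54, 60, 72, 90, 108, 120, 135, 180, 216, 270, 360, 540, 1080.
Compute 771^d (mod 1147) for the divisors d until we hit 1:
771^1 ≡ 771
771^2 ≡ 295
771^3 ≡ 339
771^4 ≡ 1000
771^5 ≡ 216
771^6 ≡ 221
771^8 ≡ 963
771^9 ≡ 364
771^10 ≡ 776
771^12 ≡ 667
771^15 ≡ 154
771^18 ≡ 591
771^20 ≡ 1
The order of 771 is 20, so the subgroup it generates has 20 elements.
[(Z/1147Z)^× : ⟨771⟩] = 1080/20 = 54.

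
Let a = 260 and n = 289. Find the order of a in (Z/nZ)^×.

272

The order of 260 must divide φ(289) = φ(17^2) = 17·(17−1) = 272 = 2^4 · 17.
Divisors of 272: 1, 2, 4, 8, 16, 17, 34, 68, 136, 272.
Check 260^d mod 289 for each divisor in increasing order:
260^1 ≡ 260 (mod 289)
260^2 ≡ 263 (mod 289)
260^4 ≡ 98 (mod 289)
260^8 ≡ 67 (mod 289)
260^16 ≡ 154 (mod 289)
260^17 ≡ 158 (mod 289)
260^34 ≡ 110 (mod 289)
260^68 ≡ 251 (mod 289)
260^136 ≡ 288 (mod 289)
260^272 ≡ 1 (mod 289) ✓
Hence ord(260) = 272.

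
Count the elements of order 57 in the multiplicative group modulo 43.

0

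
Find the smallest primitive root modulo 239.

7

φ(239) = 239 − 1 = 238 = 2 · 7 · 17.
Test candidates g = 2, 3, … against the prime factors q ∈ {2, 7, 17} of φ(239): g is a generator iff g^(238/q) ≢ 1 for every such q.
g = 2: 2^119 ≡ 1 — hits 1, so not a primitive root.
g = 3: 3^119 ≡ 1 — hits 1, so not a primitive root.
g = 4: 4^119 ≡ 1 — hits 1, so not a primitive root.
g = 5: 5^119 ≡ 1 — hits 1, so not a primitive root.
g = 6: 6^119 ≡ 1 — hits 1, so not a primitive root.
g = 7: 7^119 ≡ 238; 7^34 ≡ 24; 7^14 ≡ 211 — none is 1, so 7 is a primitive root.
So 7 is the smallest generator of (Z/239Z)^×.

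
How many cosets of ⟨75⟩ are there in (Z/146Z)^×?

8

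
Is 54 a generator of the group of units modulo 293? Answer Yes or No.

No

φ(293) = 293 − 1 = 292 = 2^2 · 73.
It suffices to check that the order of 54 is not a proper divisor of 292: compute 54^(292/q) for q ∈ {2, 73}.
54^146 ≡ 1 (mod 293)  [q = 2: ≡ 1 ✗]
54^4 ≡ 196 (mod 293)  [q = 73: ≢ 1 ✓]
54^146 ≡ 1 shows ord(54) | 146, strictly less than φ(293); not a primitive root.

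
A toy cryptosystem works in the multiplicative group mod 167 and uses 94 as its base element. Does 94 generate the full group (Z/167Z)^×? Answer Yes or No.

φ(167) = 167 − 1 = 166 = 2 · 83.
94 is a primitive root mod 167 iff 94^(φ(167)/q) ≢ 1 for every prime q | φ(167), i.e. q ∈ {2, 83}.
94^83 ≡ 1 (mod 167)  [q = 2: ≡ 1 ✗]
94^2 ≡ 152 (mod 167)  [q = 83: ≢ 1 ✓]
Since 94^83 ≡ 1, the order of 94 divides 83 < 166, so 94 is not a primitive root.

No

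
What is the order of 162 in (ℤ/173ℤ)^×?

By Lagrange's theorem, ord_173(162) divides φ(173) = 173 − 1 = 172 = 2^2 · 43.
Divisors of 172: 1, 2, 4, 43, 86, 172.
Check 162^d mod 173 for each divisor in increasing order:
162^1 ≡ 162
162^2 ≡ 121
162^4 ≡ 109
162^43 ≡ 80
162^86 ≡ 172
162^172 ≡ 1
The smallest such exponent is 172, so the order of 162 is 172.

172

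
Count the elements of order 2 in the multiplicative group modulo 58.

1

φ(58) = φ(2)·φ(29) = 1·28 = 28 = 2^2 · 7.
(Z/58Z)^× is cyclic (|G| = 28); a cyclic group of order m has exactly φ(d) elements of each order d | m, and none otherwise.
2 | 28, and φ(2) = 2 − 1 = 1.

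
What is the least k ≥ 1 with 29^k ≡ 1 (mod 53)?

The order of 29 must divide φ(53) = 53 − 1 = 52 = 2^2 · 13.
Divisors of 52: 1, 2, 4, 13, 26, 52.
Test each divisor d:
29^1 ≡ 29
29^2 ≡ 46
29^4 ≡ 49
29^13 ≡ 52
29^26 ≡ 1
So ord_53(29) = 26.

26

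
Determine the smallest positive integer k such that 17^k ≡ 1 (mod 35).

12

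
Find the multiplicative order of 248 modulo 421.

60

ord(248) | φ(421) = 421 − 1 = 420 = 2^2 · 3 · 5 · 7.
Divisors of 420: 1, 2, 3, 4, 5, 6, 7, 10, 12, 14, 15, 20, 21, 28, 30, 35, 42, 60, 70, 84, 105, 140, 210, 420.
Evaluate successive powers at the divisors of 420:
248^1 ≡ 248
248^2 ≡ 38
248^3 ≡ 162
248^4 ≡ 181
248^5 ≡ 262
248^6 ≡ 142
248^7 ≡ 273
248^10 ≡ 21
248^12 ≡ 377
248^14 ≡ 12
248^15 ≡ 29
248^20 ≡ 20
248^21 ≡ 329
248^28 ≡ 144
248^30 ≡ 420
248^35 ≡ 159
248^42 ≡ 44
248^60 ≡ 1
The smallest such exponent is 60, so the order of 248 is 60.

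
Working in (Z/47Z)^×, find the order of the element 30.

By Lagrange's theorem, ord_47(30) divides φ(47) = 47 − 1 = 46 = 2 · 23.
Divisors of 46: 1, 2, 23, 46.
Compute 30^d (mod 47) for the divisors d until we hit 1:
30^1 ≡ 30 (mod 47)
30^2 ≡ 7 (mod 47)
30^23 ≡ 46 (mod 47)
30^46 ≡ 1 (mod 47) ✓
So ord_47(30) = 46.

46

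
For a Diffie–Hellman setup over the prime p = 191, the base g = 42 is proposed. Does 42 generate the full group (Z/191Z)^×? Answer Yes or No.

φ(191) = 191 − 1 = 190 = 2 · 5 · 19.
An element g generates (Z/191Z)^× iff g^(190/q) ≢ 1 (mod 191) for each prime q ∈ {2, 5, 19}.
42^95 ≡ 190 (mod 191)  [q = 2: ≢ 1 ✓]
42^38 ≡ 39 (mod 191)  [q = 5: ≢ 1 ✓]
42^10 ≡ 160 (mod 191)  [q = 19: ≢ 1 ✓]
All checks pass, so 42 has order 190 and is a primitive root modulo 191.

Yes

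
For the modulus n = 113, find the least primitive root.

3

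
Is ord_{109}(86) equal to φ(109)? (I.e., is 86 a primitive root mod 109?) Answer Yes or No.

No

φ(109) = 109 − 1 = 108 = 2^2 · 3^3.
It suffices to check that the order of 86 is not a proper divisor of 108: compute 86^(108/q) for q ∈ {2, 3}.
86^54 ≡ 108 (mod 109)  [q = 2: ≢ 1 ✓]
86^36 ≡ 1 (mod 109)  [q = 3: ≡ 1 ✗]
The check at q = 3 fails, so 86 generates a proper subgroup.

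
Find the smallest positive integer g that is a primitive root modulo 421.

φ(421) = 421 − 1 = 420 = 2^2 · 3 · 5 · 7.
g is a primitive root iff g^(420/q) ≢ 1 (mod 421) for each prime q ∈ {2, 3, 5, 7}.
g = 2: 2^210 ≡ 420; 2^140 ≡ 400; 2^84 ≡ 279; 2^60 ≡ 370 — none is 1, so 2 is a primitive root.
The smallest primitive root modulo 421 is 2.

2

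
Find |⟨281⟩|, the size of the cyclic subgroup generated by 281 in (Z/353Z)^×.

Since 281 ∈ (Z/353Z)^×, its order divides φ(353) = 353 − 1 = 352 = 2^5 · 11.
Divisors of 352: 1, 2, 4, 8, 11, 16, 22, 32, 44, 88, 176, 352.
Evaluate successive powers at the divisors of 352:
281^1 ≡ 281
281^2 ≡ 242
281^4 ≡ 319
281^8 ≡ 97
281^11 ≡ 36
281^16 ≡ 231
281^22 ≡ 237
281^32 ≡ 58
281^44 ≡ 42
281^88 ≡ 352
281^176 ≡ 1
Hence ord(281) = 176.

176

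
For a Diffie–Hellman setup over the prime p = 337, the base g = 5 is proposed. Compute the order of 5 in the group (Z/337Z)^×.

ord(5) | φ(337) = 337 − 1 = 336 = 2^4 · 3 · 7.
Divisors of 336: 1, 2, 3, 4, 6, 7, 8, 12, 14, 16, 21, 24, 28, 42, 48, 56, 84, 112, 168, 336.
Test each divisor d:
5^1 ≡ 5 (mod 337)
5^2 ≡ 25 (mod 337)
5^3 ≡ 125 (mod 337)
5^4 ≡ 288 (mod 337)
5^6 ≡ 123 (mod 337)
5^7 ≡ 278 (mod 337)
5^8 ≡ 42 (mod 337)
5^12 ≡ 301 (mod 337)
5^14 ≡ 111 (mod 337)
5^16 ≡ 79 (mod 337)
5^21 ≡ 191 (mod 337)
5^24 ≡ 285 (mod 337)
5^28 ≡ 189 (mod 337)
5^42 ≡ 85 (mod 337)
5^48 ≡ 8 (mod 337)
5^56 ≡ 336 (mod 337)
5^84 ≡ 148 (mod 337)
5^112 ≡ 1 (mod 337) ✓
Hence ord(5) = 112.

112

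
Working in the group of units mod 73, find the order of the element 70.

12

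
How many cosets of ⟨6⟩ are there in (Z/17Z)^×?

ord(6) | φ(17) = 17 − 1 = 16 = 2^4.
Divisors of 16: 1, 2, 4, 8, 16.
Test each divisor d:
6^1 ≡ 6 (mod 17)
6^2 ≡ 2 (mod 17)
6^4 ≡ 4 (mod 17)
6^8 ≡ 16 (mod 17)
6^16 ≡ 1 (mod 17) ✓
Thus |⟨6⟩| = ord(6) = 16.
Index = |(Z/17Z)^×| / |⟨6⟩| = 16 / 16 = 1.

1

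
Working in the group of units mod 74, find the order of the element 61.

36

Since 61 ∈ (Z/74Z)^×, its order divides φ(74) = φ(2)·φ(37) = 1·36 = 36 = 2^2 · 3^2.
Divisors of 36: 1, 2, 3, 4, 6, 9, 12, 18, 36.
Compute 61^d (mod 74) for the divisors d until we hit 1:
61^1 ≡ 61 (mod 74)
61^2 ≡ 21 (mod 74)
61^3 ≡ 23 (mod 74)
61^4 ≡ 71 (mod 74)
61^6 ≡ 11 (mod 74)
61^9 ≡ 31 (mod 74)
61^12 ≡ 47 (mod 74)
61^18 ≡ 73 (mod 74)
61^36 ≡ 1 (mod 74) ✓
The smallest such exponent is 36, so the order of 61 is 36.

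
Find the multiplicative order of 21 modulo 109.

27

Since 21 ∈ (Z/109Z)^×, its order divides φ(109) = 109 − 1 = 108 = 2^2 · 3^3.
Divisors of 108: 1, 2, 3, 4, 6, 9, 12, 18, 27, 36, 54, 108.
Check 21^d mod 109 for each divisor in increasing order:
21^1 ≡ 21 (mod 109)
21^2 ≡ 5 (mod 109)
21^3 ≡ 105 (mod 109)
21^4 ≡ 25 (mod 109)
21^6 ≡ 16 (mod 109)
21^9 ≡ 45 (mod 109)
21^12 ≡ 38 (mod 109)
21^18 ≡ 63 (mod 109)
21^27 ≡ 1 (mod 109) ✓
The smallest such exponent is 27, so the order of 21 is 27.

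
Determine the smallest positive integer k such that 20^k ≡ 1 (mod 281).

Since 20 ∈ (Z/281Z)^×, its order divides φ(281) = 281 − 1 = 280 = 2^3 · 5 · 7.
Divisors of 280: 1, 2, 4, 5, 7, 8, 10, 14, 20, 28, 35, 40, 56, 70, 140, 280.
Check 20^d mod 281 for each divisor in increasing order:
20^1 ≡ 20 (mod 281)
20^2 ≡ 119 (mod 281)
20^4 ≡ 111 (mod 281)
20^5 ≡ 253 (mod 281)
20^7 ≡ 40 (mod 281)
20^8 ≡ 238 (mod 281)
20^10 ≡ 222 (mod 281)
20^14 ≡ 195 (mod 281)
20^20 ≡ 109 (mod 281)
20^28 ≡ 90 (mod 281)
20^35 ≡ 228 (mod 281)
20^40 ≡ 79 (mod 281)
20^56 ≡ 232 (mod 281)
20^70 ≡ 280 (mod 281)
20^140 ≡ 1 (mod 281) ✓
So ord_281(20) = 140.

140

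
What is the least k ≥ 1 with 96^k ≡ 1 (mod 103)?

102

ord(96) | φ(103) = 103 − 1 = 102 = 2 · 3 · 17.
Divisors of 102: 1, 2, 3, 6, 17, 34, 51, 102.
Test each divisor d:
96^1 ≡ 96 (mod 103)
96^2 ≡ 49 (mod 103)
96^3 ≡ 69 (mod 103)
96^6 ≡ 23 (mod 103)
96^17 ≡ 57 (mod 103)
96^34 ≡ 56 (mod 103)
96^51 ≡ 102 (mod 103)
96^102 ≡ 1 (mod 103) ✓
Therefore the multiplicative order of 96 modulo 103 is 102.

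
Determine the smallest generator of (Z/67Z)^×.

2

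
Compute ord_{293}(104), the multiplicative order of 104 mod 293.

146

Since 104 ∈ (Z/293Z)^×, its order divides φ(293) = 293 − 1 = 292 = 2^2 · 73.
Divisors of 292: 1, 2, 4, 73, 146, 292.
Compute 104^d (mod 293) for the divisors d until we hit 1:
104^1 ≡ 104
104^2 ≡ 268
104^4 ≡ 39
104^73 ≡ 292
104^146 ≡ 1
So ord_293(104) = 146.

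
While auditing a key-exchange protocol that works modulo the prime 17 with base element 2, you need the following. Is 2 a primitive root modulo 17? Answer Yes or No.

φ(17) = 17 − 1 = 16 = 2^4.
An element g generates (Z/17Z)^× iff g^(16/q) ≢ 1 (mod 17) for each prime q ∈ {2}.
2^8 ≡ 1 (mod 17)  [q = 2: ≡ 1 ✗]
Since 2^8 ≡ 1, the order of 2 divides 8 < 16, so 2 is not a primitive root.

No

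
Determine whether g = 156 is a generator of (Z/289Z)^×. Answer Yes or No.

φ(289) = φ(17^2) = 17·(17−1) = 272 = 2^4 · 17.
It suffices to check that the order of 156 is not a proper divisor of 272: compute 156^(272/q) for q ∈ {2, 17}.
156^136 ≡ 288 (mod 289)  [q = 2: ≢ 1 ✓]
156^16 ≡ 120 (mod 289)  [q = 17: ≢ 1 ✓]
None equal 1, so ord_289(156) = 272: 156 is a primitive root.

Yes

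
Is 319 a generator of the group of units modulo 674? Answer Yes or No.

No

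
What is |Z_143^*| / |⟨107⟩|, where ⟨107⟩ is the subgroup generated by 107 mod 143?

4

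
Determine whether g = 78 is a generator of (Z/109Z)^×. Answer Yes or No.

φ(109) = 109 − 1 = 108 = 2^2 · 3^3.
An element g generates (Z/109Z)^× iff g^(108/q) ≢ 1 (mod 109) for each prime q ∈ {2, 3}.
78^54 ≡ 1 (mod 109)  [q = 2: ≡ 1 ✗]
78^36 ≡ 45 (mod 109)  [q = 3: ≢ 1 ✓]
78^54 ≡ 1 shows ord(78) | 54, strictly less than φ(109); not a primitive root.

No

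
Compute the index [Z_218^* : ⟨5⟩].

4

By Lagrange's theorem, ord_218(5) divides φ(218) = φ(2)·φ(109) = 1·108 = 108 = 2^2 · 3^3.
Divisors of 108: 1, 2, 3, 4, 6, 9, 12, 18, 27, 36, 54, 108.
Check 5^d mod 218 for each divisor in increasing order:
5^1 ≡ 5 (mod 218)
5^2 ≡ 25 (mod 218)
5^3 ≡ 125 (mod 218)
5^4 ≡ 189 (mod 218)
5^6 ≡ 147 (mod 218)
5^9 ≡ 63 (mod 218)
5^12 ≡ 27 (mod 218)
5^18 ≡ 45 (mod 218)
5^27 ≡ 1 (mod 218) ✓
So ord_218(5) = 27, hence |⟨5⟩| = 27.
[(Z/218Z)^× : ⟨5⟩] = 108/27 = 4.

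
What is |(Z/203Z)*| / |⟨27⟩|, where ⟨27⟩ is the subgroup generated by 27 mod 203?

6

By Lagrange's theorem, ord_203(27) divides φ(203) = φ(7·29) = (7−1)·(29−1) = 6·28 = 168 = 2^3 · 3 · 7.
Divisors of 168: 1, 2, 3, 4, 6, 7, 8, 12, 14, 21, 24, 28, 42, 56, 84, 168.
Evaluate successive powers at the divisors of 168:
27^1 ≡ 27 (mod 203)
27^2 ≡ 120 (mod 203)
27^3 ≡ 195 (mod 203)
27^4 ≡ 190 (mod 203)
27^6 ≡ 64 (mod 203)
27^7 ≡ 104 (mod 203)
27^8 ≡ 169 (mod 203)
27^12 ≡ 36 (mod 203)
27^14 ≡ 57 (mod 203)
27^21 ≡ 41 (mod 203)
27^24 ≡ 78 (mod 203)
27^28 ≡ 1 (mod 203) ✓
Thus |⟨27⟩| = ord(27) = 28.
[(Z/203Z)^× : ⟨27⟩] = 168/28 = 6.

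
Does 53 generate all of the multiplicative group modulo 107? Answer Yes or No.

φ(107) = 107 − 1 = 106 = 2 · 53.
An element g generates (Z/107Z)^× iff g^(106/q) ≢ 1 (mod 107) for each prime q ∈ {2, 53}.
53^53 ≡ 1 (mod 107)  [q = 2: ≡ 1 ✗]
53^2 ≡ 27 (mod 107)  [q = 53: ≢ 1 ✓]
53^53 ≡ 1 shows ord(53) | 53, strictly less than φ(107); not a primitive root.

No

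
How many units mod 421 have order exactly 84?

24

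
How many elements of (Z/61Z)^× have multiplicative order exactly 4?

φ(61) = 61 − 1 = 60 = 2^2 · 3 · 5.
(Z/61Z)^× is cyclic (|G| = 60); a cyclic group of order m has exactly φ(d) elements of each order d | m, and none otherwise.
4 = 2^2 divides 60, and φ(4) = 2.

2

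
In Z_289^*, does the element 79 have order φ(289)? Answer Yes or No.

φ(289) = φ(17^2) = 17·(17−1) = 272 = 2^4 · 17.
An element g generates (Z/289Z)^× iff g^(272/q) ≢ 1 (mod 289) for each prime q ∈ {2, 17}.
79^136 ≡ 288 (mod 289)  [q = 2: ≢ 1 ✓]
79^16 ≡ 69 (mod 289)  [q = 17: ≢ 1 ✓]
None equal 1, so ord_289(79) = 272: 79 is a primitive root.

Yes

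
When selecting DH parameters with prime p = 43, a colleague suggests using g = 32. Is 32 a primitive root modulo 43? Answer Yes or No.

No

φ(43) = 43 − 1 = 42 = 2 · 3 · 7.
It suffices to check that the order of 32 is not a proper divisor of 42: compute 32^(42/q) for q ∈ {2, 3, 7}.
32^21 ≡ 42 (mod 43)  [q = 2: ≢ 1 ✓]
32^14 ≡ 1 (mod 43)  [q = 3: ≡ 1 ✗]
32^6 ≡ 4 (mod 43)  [q = 7: ≢ 1 ✓]
32^14 ≡ 1 shows ord(32) | 14, strictly less than φ(43); not a primitive root.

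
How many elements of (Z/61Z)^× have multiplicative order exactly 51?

φ(61) = 61 − 1 = 60 = 2^2 · 3 · 5.
(Z/61Z)^× is cyclic (|G| = 60); a cyclic group of order m has exactly φ(d) elements of each order d | m, and none otherwise.
51 does not divide 60, so no element of (Z/61Z)^× has order 51.

0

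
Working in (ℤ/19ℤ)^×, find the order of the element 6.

9

The order of 6 must divide φ(19) = 19 − 1 = 18 = 2 · 3^2.
Divisors of 18: 1, 2, 3, 6, 9, 18.
Evaluate successive powers at the divisors of 18:
6^1 ≡ 6 (mod 19)
6^2 ≡ 17 (mod 19)
6^3 ≡ 7 (mod 19)
6^6 ≡ 11 (mod 19)
6^9 ≡ 1 (mod 19) ✓
Hence ord(6) = 9.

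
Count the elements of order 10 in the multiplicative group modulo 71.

4

φ(71) = 71 − 1 = 70 = 2 · 5 · 7.
In a cyclic group of order 70, there are φ(d) elements of order d for each divisor d of 70, and zero for non-divisors.
10 = 2 · 5 divides 70, and φ(10) = 4.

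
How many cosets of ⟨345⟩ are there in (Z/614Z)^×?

9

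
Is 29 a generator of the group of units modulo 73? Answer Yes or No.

Yes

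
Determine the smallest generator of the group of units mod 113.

3

φ(113) = 113 − 1 = 112 = 2^4 · 7.
Test candidates g = 2, 3, … against the prime factors q ∈ {2, 7} of φ(113): g is a generator iff g^(112/q) ≢ 1 for every such q.
g = 2: 2^56 ≡ 1 — hits 1, so not a primitive root.
g = 3: 3^56 ≡ 112; 3^16 ≡ 49 — none is 1, so 3 is a primitive root.
The smallest primitive root modulo 113 is 3.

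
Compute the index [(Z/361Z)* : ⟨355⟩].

Since 355 ∈ (Z/361Z)^×, its order divides φ(361) = φ(19^2) = 19·(19−1) = 342 = 2 · 3^2 · 19.
Divisors of 342: 1, 2, 3, 6, 9, 18, 19, 38, 57, 114, 171, 342.
Test each divisor d:
355^1 ≡ 355
355^2 ≡ 36
355^3 ≡ 145
355^6 ≡ 87
355^9 ≡ 341
355^18 ≡ 39
355^19 ≡ 127
355^38 ≡ 245
355^57 ≡ 69
355^114 ≡ 68
355^171 ≡ 360
355^342 ≡ 1
Thus |⟨355⟩| = ord(355) = 342.
Index = |(Z/361Z)^×| / |⟨355⟩| = 342 / 342 = 1.

1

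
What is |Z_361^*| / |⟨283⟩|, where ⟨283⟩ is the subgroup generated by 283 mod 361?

2

Since 283 ∈ (Z/361Z)^×, its order divides φ(361) = φ(19^2) = 19·(19−1) = 342 = 2 · 3^2 · 19.
Divisors of 342: 1, 2, 3, 6, 9, 18, 19, 38, 57, 114, 171, 342.
Check 283^d mod 361 for each divisor in increasing order:
283^1 ≡ 283 (mod 361)
283^2 ≡ 308 (mod 361)
283^3 ≡ 163 (mod 361)
283^6 ≡ 216 (mod 361)
283^9 ≡ 191 (mod 361)
283^18 ≡ 20 (mod 361)
283^19 ≡ 245 (mod 361)
283^38 ≡ 99 (mod 361)
283^57 ≡ 68 (mod 361)
283^114 ≡ 292 (mod 361)
283^171 ≡ 1 (mod 361) ✓
So ord_361(283) = 171, hence |⟨283⟩| = 171.
[(Z/361Z)^× : ⟨283⟩] = 342/171 = 2.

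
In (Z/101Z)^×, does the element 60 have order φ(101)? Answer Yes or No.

No

φ(101) = 101 − 1 = 100 = 2^2 · 5^2.
Test 60^(100/q) mod 101 for each prime factor q of 100:
60^50 ≡ 100 (mod 101)  [q = 2: ≢ 1 ✓]
60^20 ≡ 1 (mod 101)  [q = 5: ≡ 1 ✗]
The check at q = 5 fails, so 60 generates a proper subgroup.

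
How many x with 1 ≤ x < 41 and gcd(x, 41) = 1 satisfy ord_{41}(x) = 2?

1

φ(41) = 41 − 1 = 40 = 2^3 · 5.
In a cyclic group of order 40, there are φ(d) elements of order d for each divisor d of 40, and zero for non-divisors.
2 | 40, and φ(2) = 2 − 1 = 1.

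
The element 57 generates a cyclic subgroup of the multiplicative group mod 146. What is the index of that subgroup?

ord(57) | φ(146) = φ(2)·φ(73) = 1·72 = 72 = 2^3 · 3^2.
Divisors of 72: 1, 2, 3, 4, 6, 8, 9, 12, 18, 24, 36, 72.
Compute 57^d (mod 146) for the divisors d until we hit 1:
57^1 ≡ 57
57^2 ≡ 37
57^3 ≡ 65
57^4 ≡ 55
57^6 ≡ 137
57^8 ≡ 105
57^9 ≡ 145
57^12 ≡ 81
57^18 ≡ 1
Thus |⟨57⟩| = ord(57) = 18.
The index is φ(146) / ord(57) = 72 / 18 = 4.

4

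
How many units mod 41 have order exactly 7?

0

φ(41) = 41 − 1 = 40 = 2^3 · 5.
Since (Z/41Z)^× is cyclic of order 40, the number of elements of order d is φ(d) when d | 40 and 0 otherwise.
Here 40 is not a multiple of 7, so there are no elements of order 7.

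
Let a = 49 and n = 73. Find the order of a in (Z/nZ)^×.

Since 49 ∈ (Z/73Z)^×, its order divides φ(73) = 73 − 1 = 72 = 2^3 · 3^2.
Divisors of 72: 1, 2, 3, 4, 6, 8, 9, 12, 18, 24, 36, 72.
Compute 49^d (mod 73) for the divisors d until we hit 1:
49^1 ≡ 49 (mod 73)
49^2 ≡ 65 (mod 73)
49^3 ≡ 46 (mod 73)
49^4 ≡ 64 (mod 73)
49^6 ≡ 72 (mod 73)
49^8 ≡ 8 (mod 73)
49^9 ≡ 27 (mod 73)
49^12 ≡ 1 (mod 73) ✓
Therefore the multiplicative order of 49 modulo 73 is 12.

12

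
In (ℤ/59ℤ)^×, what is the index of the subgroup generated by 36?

2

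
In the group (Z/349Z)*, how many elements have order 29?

28

φ(349) = 349 − 1 = 348 = 2^2 · 3 · 29.
(Z/349Z)^× is cyclic (|G| = 348); a cyclic group of order m has exactly φ(d) elements of each order d | m, and none otherwise.
29 | 348, and φ(29) = 29 − 1 = 28.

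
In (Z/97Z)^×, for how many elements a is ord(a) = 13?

φ(97) = 97 − 1 = 96 = 2^5 · 3.
In a cyclic group of order 96, there are φ(d) elements of order d for each divisor d of 96, and zero for non-divisors.
Since 13 ∤ 96, the count is 0.

0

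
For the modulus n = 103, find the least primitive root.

φ(103) = 103 − 1 = 102 = 2 · 3 · 17.
g is a primitive root iff g^(102/q) ≢ 1 (mod 103) for each prime q ∈ {2, 3, 17}.
g = 2: 2^51 ≡ 1 — hits 1, so not a primitive root.
g = 3: 3^51 ≡ 102; 3^34 ≡ 1 — hits 1, so not a primitive root.
g = 4: 4^51 ≡ 1 — hits 1, so not a primitive root.
g = 5: 5^51 ≡ 102; 5^34 ≡ 56; 5^6 ≡ 72 — none is 1, so 5 is a primitive root.
Hence the least primitive root of 103 is 5.

5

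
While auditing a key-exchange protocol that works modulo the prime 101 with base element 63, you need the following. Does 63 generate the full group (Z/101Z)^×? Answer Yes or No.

φ(101) = 101 − 1 = 100 = 2^2 · 5^2.
63 is a primitive root mod 101 iff 63^(φ(101)/q) ≢ 1 for every prime q | φ(101), i.e. q ∈ {2, 5}.
63^50 ≡ 100 (mod 101)  [q = 2: ≢ 1 ✓]
63^20 ≡ 36 (mod 101)  [q = 5: ≢ 1 ✓]
All checks pass, so 63 has order 100 and is a primitive root modulo 101.

Yes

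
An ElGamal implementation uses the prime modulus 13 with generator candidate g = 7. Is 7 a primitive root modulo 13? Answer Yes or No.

Yes

φ(13) = 13 − 1 = 12 = 2^2 · 3.
An element g generates (Z/13Z)^× iff g^(12/q) ≢ 1 (mod 13) for each prime q ∈ {2, 3}.
7^6 ≡ 12 (mod 13)  [q = 2: ≢ 1 ✓]
7^4 ≡ 9 (mod 13)  [q = 3: ≢ 1 ✓]
All checks pass, so 7 has order 12 and is a primitive root modulo 13.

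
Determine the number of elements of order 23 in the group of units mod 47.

22

φ(47) = 47 − 1 = 46 = 2 · 23.
(Z/47Z)^× is cyclic (|G| = 46); a cyclic group of order m has exactly φ(d) elements of each order d | m, and none otherwise.
23 | 46, and φ(23) = 23 − 1 = 22.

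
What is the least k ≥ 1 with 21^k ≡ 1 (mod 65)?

4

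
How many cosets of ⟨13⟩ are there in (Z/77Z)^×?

6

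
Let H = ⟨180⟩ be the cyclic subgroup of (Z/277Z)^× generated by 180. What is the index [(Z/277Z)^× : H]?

By Lagrange's theorem, ord_277(180) divides φ(277) = 277 − 1 = 276 = 2^2 · 3 · 23.
Divisors of 276: 1, 2, 3, 4, 6, 12, 23, 46, 69, 92, 138, 276.
Compute 180^d (mod 277) for the divisors d until we hit 1:
180^1 ≡ 180 (mod 277)
180^2 ≡ 268 (mod 277)
180^3 ≡ 42 (mod 277)
180^4 ≡ 81 (mod 277)
180^6 ≡ 102 (mod 277)
180^12 ≡ 155 (mod 277)
180^23 ≡ 95 (mod 277)
180^46 ≡ 161 (mod 277)
180^69 ≡ 60 (mod 277)
180^92 ≡ 160 (mod 277)
180^138 ≡ 276 (mod 277)
180^276 ≡ 1 (mod 277) ✓
Thus |⟨180⟩| = ord(180) = 276.
Index = |(Z/277Z)^×| / |⟨180⟩| = 276 / 276 = 1.

1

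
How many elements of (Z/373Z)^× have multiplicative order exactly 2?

1

φ(373) = 373 − 1 = 372 = 2^2 · 3 · 31.
Since (Z/373Z)^× is cyclic of order 372, the number of elements of order d is φ(d) when d | 372 and 0 otherwise.
2 | 372, and φ(2) = 2 − 1 = 1.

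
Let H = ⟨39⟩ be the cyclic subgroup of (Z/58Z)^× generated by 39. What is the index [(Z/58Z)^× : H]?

1

ord(39) | φ(58) = φ(2)·φ(29) = 1·28 = 28 = 2^2 · 7.
Divisors of 28: 1, 2, 4, 7, 14, 28.
Test each divisor d:
39^1 ≡ 39 (mod 58)
39^2 ≡ 13 (mod 58)
39^4 ≡ 53 (mod 58)
39^7 ≡ 17 (mod 58)
39^14 ≡ 57 (mod 58)
39^28 ≡ 1 (mod 58) ✓
So ord_58(39) = 28, hence |⟨39⟩| = 28.
[(Z/58Z)^× : ⟨39⟩] = 28/28 = 1.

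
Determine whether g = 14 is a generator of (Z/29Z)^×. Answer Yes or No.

Yes

φ(29) = 29 − 1 = 28 = 2^2 · 7.
An element g generates (Z/29Z)^× iff g^(28/q) ≢ 1 (mod 29) for each prime q ∈ {2, 7}.
14^14 ≡ 28 (mod 29)  [q = 2: ≢ 1 ✓]
14^4 ≡ 20 (mod 29)  [q = 7: ≢ 1 ✓]
All checks pass, so 14 has order 28 and is a primitive root modulo 29.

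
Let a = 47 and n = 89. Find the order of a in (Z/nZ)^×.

44

By Lagrange's theorem, ord_89(47) divides φ(89) = 89 − 1 = 88 = 2^3 · 11.
Divisors of 88: 1, 2, 4, 8, 11, 22, 44, 88.
Evaluate successive powers at the divisors of 88:
47^1 ≡ 47 (mod 89)
47^2 ≡ 73 (mod 89)
47^4 ≡ 78 (mod 89)
47^8 ≡ 32 (mod 89)
47^11 ≡ 55 (mod 89)
47^22 ≡ 88 (mod 89)
47^44 ≡ 1 (mod 89) ✓
The smallest such exponent is 44, so the order of 47 is 44.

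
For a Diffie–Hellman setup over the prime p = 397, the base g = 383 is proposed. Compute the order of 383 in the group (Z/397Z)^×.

ord(383) | φ(397) = 397 − 1 = 396 = 2^2 · 3^2 · 11.
Divisors of 396: 1, 2, 3, 4, 6, 9, 11, 12, 18, 22, 33, 36, 44, 66, 99, 132, 198, 396.
Compute 383^d (mod 397) for the divisors d until we hit 1:
383^1 ≡ 383 (mod 397)
383^2 ≡ 196 (mod 397)
383^3 ≡ 35 (mod 397)
383^4 ≡ 304 (mod 397)
383^6 ≡ 34 (mod 397)
383^9 ≡ 396 (mod 397)
383^11 ≡ 201 (mod 397)
383^12 ≡ 362 (mod 397)
383^18 ≡ 1 (mod 397) ✓
Therefore the multiplicative order of 383 modulo 397 is 18.

18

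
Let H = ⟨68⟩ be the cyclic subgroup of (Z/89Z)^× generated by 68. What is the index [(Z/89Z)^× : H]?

2

ord(68) | φ(89) = 89 − 1 = 88 = 2^3 · 11.
Divisors of 88: 1, 2, 4, 8, 11, 22, 44, 88.
Evaluate successive powers at the divisors of 88:
68^1 ≡ 68 (mod 89)
68^2 ≡ 85 (mod 89)
68^4 ≡ 16 (mod 89)
68^8 ≡ 78 (mod 89)
68^11 ≡ 55 (mod 89)
68^22 ≡ 88 (mod 89)
68^44 ≡ 1 (mod 89) ✓
So ord_89(68) = 44, hence |⟨68⟩| = 44.
[(Z/89Z)^× : ⟨68⟩] = 88/44 = 2.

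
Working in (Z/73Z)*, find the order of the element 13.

ord(13) | φ(73) = 73 − 1 = 72 = 2^3 · 3^2.
Divisors of 72: 1, 2, 3, 4, 6, 8, 9, 12, 18, 24, 36, 72.
Evaluate successive powers at the divisors of 72:
13^1 ≡ 13 (mod 73)
13^2 ≡ 23 (mod 73)
13^3 ≡ 7 (mod 73)
13^4 ≡ 18 (mod 73)
13^6 ≡ 49 (mod 73)
13^8 ≡ 32 (mod 73)
13^9 ≡ 51 (mod 73)
13^12 ≡ 65 (mod 73)
13^18 ≡ 46 (mod 73)
13^24 ≡ 64 (mod 73)
13^36 ≡ 72 (mod 73)
13^72 ≡ 1 (mod 73) ✓
The smallest such exponent is 72, so the order of 13 is 72.

72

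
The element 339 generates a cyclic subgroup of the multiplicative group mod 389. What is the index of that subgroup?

1

ord(339) | φ(389) = 389 − 1 = 388 = 2^2 · 97.
Divisors of 388: 1, 2, 4, 97, 194, 388.
Evaluate successive powers at the divisors of 388:
339^1 ≡ 339 (mod 389)
339^2 ≡ 166 (mod 389)
339^4 ≡ 326 (mod 389)
339^97 ≡ 274 (mod 389)
339^194 ≡ 388 (mod 389)
339^388 ≡ 1 (mod 389) ✓
The order of 339 is 388, so the subgroup it generates has 388 elements.
The index is φ(389) / ord(339) = 388 / 388 = 1.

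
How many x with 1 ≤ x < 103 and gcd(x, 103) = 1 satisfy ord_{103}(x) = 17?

16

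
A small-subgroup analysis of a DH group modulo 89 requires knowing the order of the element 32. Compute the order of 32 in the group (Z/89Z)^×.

11

The order of 32 must divide φ(89) = 89 − 1 = 88 = 2^3 · 11.
Divisors of 88: 1, 2, 4, 8, 11, 22, 44, 88.
Compute 32^d (mod 89) for the divisors d until we hit 1:
32^1 ≡ 32 (mod 89)
32^2 ≡ 45 (mod 89)
32^4 ≡ 67 (mod 89)
32^8 ≡ 39 (mod 89)
32^11 ≡ 1 (mod 89) ✓
So ord_89(32) = 11.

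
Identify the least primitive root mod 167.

φ(167) = 167 − 1 = 166 = 2 · 83.
g is a primitive root iff g^(166/q) ≢ 1 (mod 167) for each prime q ∈ {2, 83}.
g = 2: 2^83 ≡ 1 — hits 1, so not a primitive root.
g = 3: 3^83 ≡ 1 — hits 1, so not a primitive root.
g = 4: 4^83 ≡ 1 — hits 1, so not a primitive root.
g = 5: 5^83 ≡ 166; 5^2 ≡ 25 — none is 1, so 5 is a primitive root.
So 5 is the smallest generator of (Z/167Z)^×.

5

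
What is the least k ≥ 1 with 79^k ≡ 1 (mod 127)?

63

Since 79 ∈ (Z/127Z)^×, its order divides φ(127) = 127 − 1 = 126 = 2 · 3^2 · 7.
Divisors of 126: 1, 2, 3, 6, 7, 9, 14, 18, 21, 42, 63, 126.
Evaluate successive powers at the divisors of 126:
79^1 ≡ 79
79^2 ≡ 18
79^3 ≡ 25
79^6 ≡ 117
79^7 ≡ 99
79^9 ≡ 4
79^14 ≡ 22
79^18 ≡ 16
79^21 ≡ 19
79^42 ≡ 107
79^63 ≡ 1
Therefore the multiplicative order of 79 modulo 127 is 63.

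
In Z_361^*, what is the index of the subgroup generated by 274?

3

ord(274) | φ(361) = φ(19^2) = 19·(19−1) = 342 = 2 · 3^2 · 19.
Divisors of 342: 1, 2, 3, 6, 9, 18, 19, 38, 57, 114, 171, 342.
Check 274^d mod 361 for each divisor in increasing order:
274^1 ≡ 274 (mod 361)
274^2 ≡ 349 (mod 361)
274^3 ≡ 322 (mod 361)
274^6 ≡ 77 (mod 361)
274^9 ≡ 246 (mod 361)
274^18 ≡ 229 (mod 361)
274^19 ≡ 293 (mod 361)
274^38 ≡ 292 (mod 361)
274^57 ≡ 360 (mod 361)
274^114 ≡ 1 (mod 361) ✓
The order of 274 is 114, so the subgroup it generates has 114 elements.
[(Z/361Z)^× : ⟨274⟩] = 342/114 = 3.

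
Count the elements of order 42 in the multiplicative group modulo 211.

12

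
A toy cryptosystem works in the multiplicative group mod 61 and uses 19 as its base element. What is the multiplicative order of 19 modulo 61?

30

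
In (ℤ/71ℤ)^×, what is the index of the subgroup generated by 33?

By Lagrange's theorem, ord_71(33) divides φ(71) = 71 − 1 = 70 = 2 · 5 · 7.
Divisors of 70: 1, 2, 5, 7, 10, 14, 35, 70.
Evaluate successive powers at the divisors of 70:
33^1 ≡ 33
33^2 ≡ 24
33^5 ≡ 51
33^7 ≡ 17
33^10 ≡ 45
33^14 ≡ 5
33^35 ≡ 70
33^70 ≡ 1
The order of 33 is 70, so the subgroup it generates has 70 elements.
Index = |(Z/71Z)^×| / |⟨33⟩| = 70 / 70 = 1.

1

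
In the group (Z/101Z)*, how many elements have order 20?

8

φ(101) = 101 − 1 = 100 = 2^2 · 5^2.
(Z/101Z)^× is cyclic (|G| = 100); a cyclic group of order m has exactly φ(d) elements of each order d | m, and none otherwise.
20 = 2^2 · 5 divides 100, and φ(20) = 8.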